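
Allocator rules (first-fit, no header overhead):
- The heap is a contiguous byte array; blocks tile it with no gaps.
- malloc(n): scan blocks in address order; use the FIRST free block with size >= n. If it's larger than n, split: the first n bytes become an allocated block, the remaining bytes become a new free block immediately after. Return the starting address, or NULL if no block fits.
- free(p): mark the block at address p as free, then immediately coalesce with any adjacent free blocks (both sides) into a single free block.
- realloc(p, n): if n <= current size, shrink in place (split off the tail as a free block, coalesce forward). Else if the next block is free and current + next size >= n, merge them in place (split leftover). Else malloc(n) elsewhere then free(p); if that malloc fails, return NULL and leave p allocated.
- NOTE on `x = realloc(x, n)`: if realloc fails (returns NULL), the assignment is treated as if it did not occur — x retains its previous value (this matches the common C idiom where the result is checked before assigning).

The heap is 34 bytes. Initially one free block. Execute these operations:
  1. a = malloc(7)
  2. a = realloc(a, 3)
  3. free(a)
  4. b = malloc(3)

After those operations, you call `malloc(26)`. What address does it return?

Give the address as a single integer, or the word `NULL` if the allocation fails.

Answer: 3

Derivation:
Op 1: a = malloc(7) -> a = 0; heap: [0-6 ALLOC][7-33 FREE]
Op 2: a = realloc(a, 3) -> a = 0; heap: [0-2 ALLOC][3-33 FREE]
Op 3: free(a) -> (freed a); heap: [0-33 FREE]
Op 4: b = malloc(3) -> b = 0; heap: [0-2 ALLOC][3-33 FREE]
malloc(26): first-fit scan over [0-2 ALLOC][3-33 FREE] -> 3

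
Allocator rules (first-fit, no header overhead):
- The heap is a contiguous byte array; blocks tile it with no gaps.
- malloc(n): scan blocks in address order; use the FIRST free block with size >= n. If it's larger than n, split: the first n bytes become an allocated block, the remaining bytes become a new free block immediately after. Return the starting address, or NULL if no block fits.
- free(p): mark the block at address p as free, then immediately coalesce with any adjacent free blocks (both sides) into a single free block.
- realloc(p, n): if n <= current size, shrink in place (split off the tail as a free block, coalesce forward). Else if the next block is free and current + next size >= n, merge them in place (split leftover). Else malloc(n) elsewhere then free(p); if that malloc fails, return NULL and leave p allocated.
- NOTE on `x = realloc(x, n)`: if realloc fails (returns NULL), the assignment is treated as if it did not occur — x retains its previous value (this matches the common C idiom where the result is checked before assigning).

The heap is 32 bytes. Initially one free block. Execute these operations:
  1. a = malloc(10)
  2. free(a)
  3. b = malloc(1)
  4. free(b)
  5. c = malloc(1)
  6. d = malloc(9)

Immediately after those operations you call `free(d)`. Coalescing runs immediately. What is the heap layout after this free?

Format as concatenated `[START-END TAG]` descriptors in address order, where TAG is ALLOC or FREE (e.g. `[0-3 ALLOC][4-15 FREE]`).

Answer: [0-0 ALLOC][1-31 FREE]

Derivation:
Op 1: a = malloc(10) -> a = 0; heap: [0-9 ALLOC][10-31 FREE]
Op 2: free(a) -> (freed a); heap: [0-31 FREE]
Op 3: b = malloc(1) -> b = 0; heap: [0-0 ALLOC][1-31 FREE]
Op 4: free(b) -> (freed b); heap: [0-31 FREE]
Op 5: c = malloc(1) -> c = 0; heap: [0-0 ALLOC][1-31 FREE]
Op 6: d = malloc(9) -> d = 1; heap: [0-0 ALLOC][1-9 ALLOC][10-31 FREE]
free(d): d = 1 -> block [1-9 ALLOC]; mark free, coalesce with adjacent free neighbors -> [0-0 ALLOC][1-31 FREE]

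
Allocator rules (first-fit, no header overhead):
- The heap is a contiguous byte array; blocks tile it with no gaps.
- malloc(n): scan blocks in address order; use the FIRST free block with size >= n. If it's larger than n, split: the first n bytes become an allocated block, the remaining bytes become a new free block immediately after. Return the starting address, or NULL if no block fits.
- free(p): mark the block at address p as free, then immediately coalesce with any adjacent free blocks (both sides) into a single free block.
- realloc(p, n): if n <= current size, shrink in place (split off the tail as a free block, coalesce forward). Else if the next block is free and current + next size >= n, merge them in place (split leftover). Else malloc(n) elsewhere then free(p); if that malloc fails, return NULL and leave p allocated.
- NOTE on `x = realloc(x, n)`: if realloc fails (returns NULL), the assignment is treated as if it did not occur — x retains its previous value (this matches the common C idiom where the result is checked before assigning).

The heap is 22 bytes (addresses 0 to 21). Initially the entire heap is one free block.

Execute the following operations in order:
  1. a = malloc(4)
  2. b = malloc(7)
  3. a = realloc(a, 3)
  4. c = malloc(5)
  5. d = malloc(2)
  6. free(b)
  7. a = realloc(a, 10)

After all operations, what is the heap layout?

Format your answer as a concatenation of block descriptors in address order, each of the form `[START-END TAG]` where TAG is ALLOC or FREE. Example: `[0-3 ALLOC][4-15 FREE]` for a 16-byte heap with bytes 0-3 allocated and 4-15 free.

Op 1: a = malloc(4) -> a = 0; heap: [0-3 ALLOC][4-21 FREE]
Op 2: b = malloc(7) -> b = 4; heap: [0-3 ALLOC][4-10 ALLOC][11-21 FREE]
Op 3: a = realloc(a, 3) -> a = 0; heap: [0-2 ALLOC][3-3 FREE][4-10 ALLOC][11-21 FREE]
Op 4: c = malloc(5) -> c = 11; heap: [0-2 ALLOC][3-3 FREE][4-10 ALLOC][11-15 ALLOC][16-21 FREE]
Op 5: d = malloc(2) -> d = 16; heap: [0-2 ALLOC][3-3 FREE][4-10 ALLOC][11-15 ALLOC][16-17 ALLOC][18-21 FREE]
Op 6: free(b) -> (freed b); heap: [0-2 ALLOC][3-10 FREE][11-15 ALLOC][16-17 ALLOC][18-21 FREE]
Op 7: a = realloc(a, 10) -> a = 0; heap: [0-9 ALLOC][10-10 FREE][11-15 ALLOC][16-17 ALLOC][18-21 FREE]

Answer: [0-9 ALLOC][10-10 FREE][11-15 ALLOC][16-17 ALLOC][18-21 FREE]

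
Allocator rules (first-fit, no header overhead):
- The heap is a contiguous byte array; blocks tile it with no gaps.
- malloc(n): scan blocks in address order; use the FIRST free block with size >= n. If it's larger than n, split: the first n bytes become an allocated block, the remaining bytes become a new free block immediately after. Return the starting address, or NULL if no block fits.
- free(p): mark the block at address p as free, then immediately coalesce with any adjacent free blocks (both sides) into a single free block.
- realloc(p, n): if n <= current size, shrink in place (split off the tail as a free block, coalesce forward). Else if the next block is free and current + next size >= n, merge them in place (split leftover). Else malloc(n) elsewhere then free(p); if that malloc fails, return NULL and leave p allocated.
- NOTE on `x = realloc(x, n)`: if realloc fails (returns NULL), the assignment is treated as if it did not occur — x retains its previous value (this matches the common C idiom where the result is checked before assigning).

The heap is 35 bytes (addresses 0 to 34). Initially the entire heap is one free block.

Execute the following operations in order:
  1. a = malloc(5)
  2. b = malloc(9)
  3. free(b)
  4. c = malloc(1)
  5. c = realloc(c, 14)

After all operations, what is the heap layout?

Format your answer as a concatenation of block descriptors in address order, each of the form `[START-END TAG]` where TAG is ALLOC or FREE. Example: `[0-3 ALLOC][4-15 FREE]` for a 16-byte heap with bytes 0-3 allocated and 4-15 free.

Answer: [0-4 ALLOC][5-18 ALLOC][19-34 FREE]

Derivation:
Op 1: a = malloc(5) -> a = 0; heap: [0-4 ALLOC][5-34 FREE]
Op 2: b = malloc(9) -> b = 5; heap: [0-4 ALLOC][5-13 ALLOC][14-34 FREE]
Op 3: free(b) -> (freed b); heap: [0-4 ALLOC][5-34 FREE]
Op 4: c = malloc(1) -> c = 5; heap: [0-4 ALLOC][5-5 ALLOC][6-34 FREE]
Op 5: c = realloc(c, 14) -> c = 5; heap: [0-4 ALLOC][5-18 ALLOC][19-34 FREE]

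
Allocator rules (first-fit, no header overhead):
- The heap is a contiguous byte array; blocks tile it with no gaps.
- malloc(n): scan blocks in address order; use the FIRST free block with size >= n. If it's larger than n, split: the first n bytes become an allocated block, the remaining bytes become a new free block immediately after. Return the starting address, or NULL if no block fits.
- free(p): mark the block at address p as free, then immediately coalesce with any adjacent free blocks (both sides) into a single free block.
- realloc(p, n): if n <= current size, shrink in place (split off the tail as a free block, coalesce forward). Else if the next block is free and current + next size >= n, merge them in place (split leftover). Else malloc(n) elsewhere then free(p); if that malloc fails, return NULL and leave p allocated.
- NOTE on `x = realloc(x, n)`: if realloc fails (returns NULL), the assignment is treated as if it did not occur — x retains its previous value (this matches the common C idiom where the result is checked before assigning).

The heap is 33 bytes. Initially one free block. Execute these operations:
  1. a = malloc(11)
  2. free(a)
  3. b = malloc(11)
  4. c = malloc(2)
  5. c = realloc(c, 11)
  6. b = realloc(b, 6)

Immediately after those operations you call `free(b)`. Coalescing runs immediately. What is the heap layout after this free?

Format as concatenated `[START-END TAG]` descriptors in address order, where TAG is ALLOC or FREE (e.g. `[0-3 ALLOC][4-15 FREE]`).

Answer: [0-10 FREE][11-21 ALLOC][22-32 FREE]

Derivation:
Op 1: a = malloc(11) -> a = 0; heap: [0-10 ALLOC][11-32 FREE]
Op 2: free(a) -> (freed a); heap: [0-32 FREE]
Op 3: b = malloc(11) -> b = 0; heap: [0-10 ALLOC][11-32 FREE]
Op 4: c = malloc(2) -> c = 11; heap: [0-10 ALLOC][11-12 ALLOC][13-32 FREE]
Op 5: c = realloc(c, 11) -> c = 11; heap: [0-10 ALLOC][11-21 ALLOC][22-32 FREE]
Op 6: b = realloc(b, 6) -> b = 0; heap: [0-5 ALLOC][6-10 FREE][11-21 ALLOC][22-32 FREE]
free(b): b = 0 -> block [0-5 ALLOC]; mark free, coalesce with adjacent free neighbors -> [0-10 FREE][11-21 ALLOC][22-32 FREE]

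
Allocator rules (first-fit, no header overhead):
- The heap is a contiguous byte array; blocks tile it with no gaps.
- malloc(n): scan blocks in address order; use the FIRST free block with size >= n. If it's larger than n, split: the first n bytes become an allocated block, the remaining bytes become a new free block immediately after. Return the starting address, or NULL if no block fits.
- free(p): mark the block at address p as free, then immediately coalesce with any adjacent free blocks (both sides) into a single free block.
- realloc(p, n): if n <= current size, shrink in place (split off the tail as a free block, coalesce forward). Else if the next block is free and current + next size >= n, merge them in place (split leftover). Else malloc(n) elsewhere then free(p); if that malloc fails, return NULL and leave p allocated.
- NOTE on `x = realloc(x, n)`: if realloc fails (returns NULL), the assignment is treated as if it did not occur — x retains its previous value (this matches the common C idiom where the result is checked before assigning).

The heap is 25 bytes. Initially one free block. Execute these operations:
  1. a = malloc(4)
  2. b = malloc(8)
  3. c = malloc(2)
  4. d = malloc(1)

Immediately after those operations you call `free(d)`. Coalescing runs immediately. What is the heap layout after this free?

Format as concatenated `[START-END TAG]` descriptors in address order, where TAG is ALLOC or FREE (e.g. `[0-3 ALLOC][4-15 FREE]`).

Op 1: a = malloc(4) -> a = 0; heap: [0-3 ALLOC][4-24 FREE]
Op 2: b = malloc(8) -> b = 4; heap: [0-3 ALLOC][4-11 ALLOC][12-24 FREE]
Op 3: c = malloc(2) -> c = 12; heap: [0-3 ALLOC][4-11 ALLOC][12-13 ALLOC][14-24 FREE]
Op 4: d = malloc(1) -> d = 14; heap: [0-3 ALLOC][4-11 ALLOC][12-13 ALLOC][14-14 ALLOC][15-24 FREE]
free(d): d = 14 -> block [14-14 ALLOC]; mark free, coalesce with adjacent free neighbors -> [0-3 ALLOC][4-11 ALLOC][12-13 ALLOC][14-24 FREE]

Answer: [0-3 ALLOC][4-11 ALLOC][12-13 ALLOC][14-24 FREE]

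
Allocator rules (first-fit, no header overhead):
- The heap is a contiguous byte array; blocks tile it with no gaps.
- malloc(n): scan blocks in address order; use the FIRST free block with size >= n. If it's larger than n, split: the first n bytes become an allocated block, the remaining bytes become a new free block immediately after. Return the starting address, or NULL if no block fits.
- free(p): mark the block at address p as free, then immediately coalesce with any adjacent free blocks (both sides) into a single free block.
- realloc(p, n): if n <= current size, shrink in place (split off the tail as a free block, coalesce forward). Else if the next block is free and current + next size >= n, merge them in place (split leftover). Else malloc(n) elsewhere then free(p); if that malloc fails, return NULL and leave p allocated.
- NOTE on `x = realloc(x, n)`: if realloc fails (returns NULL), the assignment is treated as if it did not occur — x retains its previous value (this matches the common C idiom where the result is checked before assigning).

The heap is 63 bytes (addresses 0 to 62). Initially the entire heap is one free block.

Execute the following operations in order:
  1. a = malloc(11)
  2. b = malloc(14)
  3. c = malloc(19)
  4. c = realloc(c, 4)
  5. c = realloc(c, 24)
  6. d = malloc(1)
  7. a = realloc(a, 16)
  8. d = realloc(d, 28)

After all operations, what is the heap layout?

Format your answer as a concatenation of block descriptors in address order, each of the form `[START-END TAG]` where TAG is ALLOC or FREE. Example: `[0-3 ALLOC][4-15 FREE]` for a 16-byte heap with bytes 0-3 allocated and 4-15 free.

Answer: [0-10 ALLOC][11-24 ALLOC][25-48 ALLOC][49-49 ALLOC][50-62 FREE]

Derivation:
Op 1: a = malloc(11) -> a = 0; heap: [0-10 ALLOC][11-62 FREE]
Op 2: b = malloc(14) -> b = 11; heap: [0-10 ALLOC][11-24 ALLOC][25-62 FREE]
Op 3: c = malloc(19) -> c = 25; heap: [0-10 ALLOC][11-24 ALLOC][25-43 ALLOC][44-62 FREE]
Op 4: c = realloc(c, 4) -> c = 25; heap: [0-10 ALLOC][11-24 ALLOC][25-28 ALLOC][29-62 FREE]
Op 5: c = realloc(c, 24) -> c = 25; heap: [0-10 ALLOC][11-24 ALLOC][25-48 ALLOC][49-62 FREE]
Op 6: d = malloc(1) -> d = 49; heap: [0-10 ALLOC][11-24 ALLOC][25-48 ALLOC][49-49 ALLOC][50-62 FREE]
Op 7: a = realloc(a, 16) -> NULL (a unchanged); heap: [0-10 ALLOC][11-24 ALLOC][25-48 ALLOC][49-49 ALLOC][50-62 FREE]
Op 8: d = realloc(d, 28) -> NULL (d unchanged); heap: [0-10 ALLOC][11-24 ALLOC][25-48 ALLOC][49-49 ALLOC][50-62 FREE]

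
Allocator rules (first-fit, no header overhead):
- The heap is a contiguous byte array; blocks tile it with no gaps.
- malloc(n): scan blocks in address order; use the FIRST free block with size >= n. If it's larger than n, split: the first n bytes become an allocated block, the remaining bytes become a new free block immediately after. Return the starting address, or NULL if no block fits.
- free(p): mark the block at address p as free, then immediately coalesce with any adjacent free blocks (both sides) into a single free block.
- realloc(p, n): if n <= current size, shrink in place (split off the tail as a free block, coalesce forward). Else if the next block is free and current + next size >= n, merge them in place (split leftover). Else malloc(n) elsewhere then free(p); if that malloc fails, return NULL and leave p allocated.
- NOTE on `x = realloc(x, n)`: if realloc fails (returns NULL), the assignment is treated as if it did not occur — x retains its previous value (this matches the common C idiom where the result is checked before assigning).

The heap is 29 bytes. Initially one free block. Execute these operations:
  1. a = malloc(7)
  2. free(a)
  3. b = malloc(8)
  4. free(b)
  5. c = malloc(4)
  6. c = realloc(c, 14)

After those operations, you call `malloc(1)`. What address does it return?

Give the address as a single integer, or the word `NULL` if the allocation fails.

Answer: 14

Derivation:
Op 1: a = malloc(7) -> a = 0; heap: [0-6 ALLOC][7-28 FREE]
Op 2: free(a) -> (freed a); heap: [0-28 FREE]
Op 3: b = malloc(8) -> b = 0; heap: [0-7 ALLOC][8-28 FREE]
Op 4: free(b) -> (freed b); heap: [0-28 FREE]
Op 5: c = malloc(4) -> c = 0; heap: [0-3 ALLOC][4-28 FREE]
Op 6: c = realloc(c, 14) -> c = 0; heap: [0-13 ALLOC][14-28 FREE]
malloc(1): first-fit scan over [0-13 ALLOC][14-28 FREE] -> 14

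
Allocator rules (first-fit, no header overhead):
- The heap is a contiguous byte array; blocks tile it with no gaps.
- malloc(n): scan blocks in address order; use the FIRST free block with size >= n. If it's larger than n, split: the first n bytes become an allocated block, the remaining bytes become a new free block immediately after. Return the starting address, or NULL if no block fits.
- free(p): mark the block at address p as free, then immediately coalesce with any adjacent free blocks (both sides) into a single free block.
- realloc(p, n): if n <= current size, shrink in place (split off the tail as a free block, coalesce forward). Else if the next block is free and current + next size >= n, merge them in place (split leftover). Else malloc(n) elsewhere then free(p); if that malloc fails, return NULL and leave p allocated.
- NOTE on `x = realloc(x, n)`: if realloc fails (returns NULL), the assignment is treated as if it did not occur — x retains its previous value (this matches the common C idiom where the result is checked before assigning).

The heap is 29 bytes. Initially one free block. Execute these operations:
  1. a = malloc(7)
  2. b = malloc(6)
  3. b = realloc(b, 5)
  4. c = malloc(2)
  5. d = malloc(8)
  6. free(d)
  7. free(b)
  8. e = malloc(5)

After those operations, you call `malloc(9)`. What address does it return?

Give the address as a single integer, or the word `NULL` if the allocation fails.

Op 1: a = malloc(7) -> a = 0; heap: [0-6 ALLOC][7-28 FREE]
Op 2: b = malloc(6) -> b = 7; heap: [0-6 ALLOC][7-12 ALLOC][13-28 FREE]
Op 3: b = realloc(b, 5) -> b = 7; heap: [0-6 ALLOC][7-11 ALLOC][12-28 FREE]
Op 4: c = malloc(2) -> c = 12; heap: [0-6 ALLOC][7-11 ALLOC][12-13 ALLOC][14-28 FREE]
Op 5: d = malloc(8) -> d = 14; heap: [0-6 ALLOC][7-11 ALLOC][12-13 ALLOC][14-21 ALLOC][22-28 FREE]
Op 6: free(d) -> (freed d); heap: [0-6 ALLOC][7-11 ALLOC][12-13 ALLOC][14-28 FREE]
Op 7: free(b) -> (freed b); heap: [0-6 ALLOC][7-11 FREE][12-13 ALLOC][14-28 FREE]
Op 8: e = malloc(5) -> e = 7; heap: [0-6 ALLOC][7-11 ALLOC][12-13 ALLOC][14-28 FREE]
malloc(9): first-fit scan over [0-6 ALLOC][7-11 ALLOC][12-13 ALLOC][14-28 FREE] -> 14

Answer: 14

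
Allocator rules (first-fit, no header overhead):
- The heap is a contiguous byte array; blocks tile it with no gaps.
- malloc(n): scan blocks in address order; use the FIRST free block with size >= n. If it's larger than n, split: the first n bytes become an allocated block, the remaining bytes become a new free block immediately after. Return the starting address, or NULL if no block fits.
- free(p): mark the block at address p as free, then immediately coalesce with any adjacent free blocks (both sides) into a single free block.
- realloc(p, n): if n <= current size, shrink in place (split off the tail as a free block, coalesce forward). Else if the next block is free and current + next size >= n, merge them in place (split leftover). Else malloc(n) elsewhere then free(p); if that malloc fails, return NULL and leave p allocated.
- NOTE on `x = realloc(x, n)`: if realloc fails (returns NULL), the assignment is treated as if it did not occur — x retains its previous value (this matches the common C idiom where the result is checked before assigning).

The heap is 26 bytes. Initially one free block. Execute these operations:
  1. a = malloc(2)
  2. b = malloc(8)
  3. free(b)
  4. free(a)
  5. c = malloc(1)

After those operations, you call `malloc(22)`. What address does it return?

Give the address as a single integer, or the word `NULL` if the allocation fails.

Op 1: a = malloc(2) -> a = 0; heap: [0-1 ALLOC][2-25 FREE]
Op 2: b = malloc(8) -> b = 2; heap: [0-1 ALLOC][2-9 ALLOC][10-25 FREE]
Op 3: free(b) -> (freed b); heap: [0-1 ALLOC][2-25 FREE]
Op 4: free(a) -> (freed a); heap: [0-25 FREE]
Op 5: c = malloc(1) -> c = 0; heap: [0-0 ALLOC][1-25 FREE]
malloc(22): first-fit scan over [0-0 ALLOC][1-25 FREE] -> 1

Answer: 1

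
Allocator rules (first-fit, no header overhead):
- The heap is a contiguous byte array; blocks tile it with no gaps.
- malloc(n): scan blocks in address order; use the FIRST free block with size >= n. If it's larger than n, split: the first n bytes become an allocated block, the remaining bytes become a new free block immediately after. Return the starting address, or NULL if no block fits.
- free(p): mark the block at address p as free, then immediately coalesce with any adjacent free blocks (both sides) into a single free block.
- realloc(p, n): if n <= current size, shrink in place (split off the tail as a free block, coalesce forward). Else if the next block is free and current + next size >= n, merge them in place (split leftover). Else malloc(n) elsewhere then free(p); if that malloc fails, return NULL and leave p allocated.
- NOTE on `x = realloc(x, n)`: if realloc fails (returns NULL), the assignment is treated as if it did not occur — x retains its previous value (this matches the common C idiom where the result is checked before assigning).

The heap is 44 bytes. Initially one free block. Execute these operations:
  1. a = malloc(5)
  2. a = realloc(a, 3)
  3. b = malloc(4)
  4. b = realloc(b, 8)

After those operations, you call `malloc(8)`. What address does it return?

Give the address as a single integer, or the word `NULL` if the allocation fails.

Answer: 11

Derivation:
Op 1: a = malloc(5) -> a = 0; heap: [0-4 ALLOC][5-43 FREE]
Op 2: a = realloc(a, 3) -> a = 0; heap: [0-2 ALLOC][3-43 FREE]
Op 3: b = malloc(4) -> b = 3; heap: [0-2 ALLOC][3-6 ALLOC][7-43 FREE]
Op 4: b = realloc(b, 8) -> b = 3; heap: [0-2 ALLOC][3-10 ALLOC][11-43 FREE]
malloc(8): first-fit scan over [0-2 ALLOC][3-10 ALLOC][11-43 FREE] -> 11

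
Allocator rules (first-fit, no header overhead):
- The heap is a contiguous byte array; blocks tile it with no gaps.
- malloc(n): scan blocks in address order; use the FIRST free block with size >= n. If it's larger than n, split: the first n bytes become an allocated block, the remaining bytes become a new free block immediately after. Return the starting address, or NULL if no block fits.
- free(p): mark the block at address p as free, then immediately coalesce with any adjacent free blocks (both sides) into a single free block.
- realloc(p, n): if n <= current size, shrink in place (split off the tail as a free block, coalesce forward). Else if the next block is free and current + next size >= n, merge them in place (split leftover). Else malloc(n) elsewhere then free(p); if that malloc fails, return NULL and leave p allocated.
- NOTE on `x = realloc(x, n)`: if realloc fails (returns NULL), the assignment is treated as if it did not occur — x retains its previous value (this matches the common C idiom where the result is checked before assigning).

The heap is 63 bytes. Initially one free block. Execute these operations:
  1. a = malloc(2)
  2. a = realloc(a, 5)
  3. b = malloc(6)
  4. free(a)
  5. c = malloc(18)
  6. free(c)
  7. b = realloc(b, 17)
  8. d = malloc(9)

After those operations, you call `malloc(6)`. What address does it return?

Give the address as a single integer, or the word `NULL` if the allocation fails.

Op 1: a = malloc(2) -> a = 0; heap: [0-1 ALLOC][2-62 FREE]
Op 2: a = realloc(a, 5) -> a = 0; heap: [0-4 ALLOC][5-62 FREE]
Op 3: b = malloc(6) -> b = 5; heap: [0-4 ALLOC][5-10 ALLOC][11-62 FREE]
Op 4: free(a) -> (freed a); heap: [0-4 FREE][5-10 ALLOC][11-62 FREE]
Op 5: c = malloc(18) -> c = 11; heap: [0-4 FREE][5-10 ALLOC][11-28 ALLOC][29-62 FREE]
Op 6: free(c) -> (freed c); heap: [0-4 FREE][5-10 ALLOC][11-62 FREE]
Op 7: b = realloc(b, 17) -> b = 5; heap: [0-4 FREE][5-21 ALLOC][22-62 FREE]
Op 8: d = malloc(9) -> d = 22; heap: [0-4 FREE][5-21 ALLOC][22-30 ALLOC][31-62 FREE]
malloc(6): first-fit scan over [0-4 FREE][5-21 ALLOC][22-30 ALLOC][31-62 FREE] -> 31

Answer: 31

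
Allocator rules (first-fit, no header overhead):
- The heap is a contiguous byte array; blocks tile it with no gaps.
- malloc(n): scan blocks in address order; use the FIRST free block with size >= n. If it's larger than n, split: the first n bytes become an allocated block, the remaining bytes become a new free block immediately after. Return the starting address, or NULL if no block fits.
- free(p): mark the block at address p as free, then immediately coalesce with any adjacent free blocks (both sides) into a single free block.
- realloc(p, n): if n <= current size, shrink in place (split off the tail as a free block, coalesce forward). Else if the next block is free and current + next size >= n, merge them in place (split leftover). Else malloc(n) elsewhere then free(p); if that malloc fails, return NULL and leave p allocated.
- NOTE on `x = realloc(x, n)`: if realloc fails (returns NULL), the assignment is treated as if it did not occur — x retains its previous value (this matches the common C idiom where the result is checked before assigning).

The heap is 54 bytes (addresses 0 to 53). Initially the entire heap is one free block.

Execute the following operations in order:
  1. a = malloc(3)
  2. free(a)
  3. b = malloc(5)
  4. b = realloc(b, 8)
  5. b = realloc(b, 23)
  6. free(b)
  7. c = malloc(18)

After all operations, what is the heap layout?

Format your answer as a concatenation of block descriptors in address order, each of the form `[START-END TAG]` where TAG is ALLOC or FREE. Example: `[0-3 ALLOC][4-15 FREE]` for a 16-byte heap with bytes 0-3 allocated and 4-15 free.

Op 1: a = malloc(3) -> a = 0; heap: [0-2 ALLOC][3-53 FREE]
Op 2: free(a) -> (freed a); heap: [0-53 FREE]
Op 3: b = malloc(5) -> b = 0; heap: [0-4 ALLOC][5-53 FREE]
Op 4: b = realloc(b, 8) -> b = 0; heap: [0-7 ALLOC][8-53 FREE]
Op 5: b = realloc(b, 23) -> b = 0; heap: [0-22 ALLOC][23-53 FREE]
Op 6: free(b) -> (freed b); heap: [0-53 FREE]
Op 7: c = malloc(18) -> c = 0; heap: [0-17 ALLOC][18-53 FREE]

Answer: [0-17 ALLOC][18-53 FREE]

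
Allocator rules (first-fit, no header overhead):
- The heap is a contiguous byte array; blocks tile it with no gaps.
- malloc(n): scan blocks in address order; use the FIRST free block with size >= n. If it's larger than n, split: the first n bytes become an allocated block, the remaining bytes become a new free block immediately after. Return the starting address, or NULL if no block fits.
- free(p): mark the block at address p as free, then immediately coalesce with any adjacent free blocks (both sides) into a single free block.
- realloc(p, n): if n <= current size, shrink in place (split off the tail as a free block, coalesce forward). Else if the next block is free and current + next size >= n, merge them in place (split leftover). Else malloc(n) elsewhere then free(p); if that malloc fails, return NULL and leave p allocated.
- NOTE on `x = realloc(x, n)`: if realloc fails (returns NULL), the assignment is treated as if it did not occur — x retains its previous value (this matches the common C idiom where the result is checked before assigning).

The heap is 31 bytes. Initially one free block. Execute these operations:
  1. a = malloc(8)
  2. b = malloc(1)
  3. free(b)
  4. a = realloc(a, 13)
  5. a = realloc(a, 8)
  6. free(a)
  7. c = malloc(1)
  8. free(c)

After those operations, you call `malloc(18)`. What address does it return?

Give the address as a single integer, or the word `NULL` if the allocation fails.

Answer: 0

Derivation:
Op 1: a = malloc(8) -> a = 0; heap: [0-7 ALLOC][8-30 FREE]
Op 2: b = malloc(1) -> b = 8; heap: [0-7 ALLOC][8-8 ALLOC][9-30 FREE]
Op 3: free(b) -> (freed b); heap: [0-7 ALLOC][8-30 FREE]
Op 4: a = realloc(a, 13) -> a = 0; heap: [0-12 ALLOC][13-30 FREE]
Op 5: a = realloc(a, 8) -> a = 0; heap: [0-7 ALLOC][8-30 FREE]
Op 6: free(a) -> (freed a); heap: [0-30 FREE]
Op 7: c = malloc(1) -> c = 0; heap: [0-0 ALLOC][1-30 FREE]
Op 8: free(c) -> (freed c); heap: [0-30 FREE]
malloc(18): first-fit scan over [0-30 FREE] -> 0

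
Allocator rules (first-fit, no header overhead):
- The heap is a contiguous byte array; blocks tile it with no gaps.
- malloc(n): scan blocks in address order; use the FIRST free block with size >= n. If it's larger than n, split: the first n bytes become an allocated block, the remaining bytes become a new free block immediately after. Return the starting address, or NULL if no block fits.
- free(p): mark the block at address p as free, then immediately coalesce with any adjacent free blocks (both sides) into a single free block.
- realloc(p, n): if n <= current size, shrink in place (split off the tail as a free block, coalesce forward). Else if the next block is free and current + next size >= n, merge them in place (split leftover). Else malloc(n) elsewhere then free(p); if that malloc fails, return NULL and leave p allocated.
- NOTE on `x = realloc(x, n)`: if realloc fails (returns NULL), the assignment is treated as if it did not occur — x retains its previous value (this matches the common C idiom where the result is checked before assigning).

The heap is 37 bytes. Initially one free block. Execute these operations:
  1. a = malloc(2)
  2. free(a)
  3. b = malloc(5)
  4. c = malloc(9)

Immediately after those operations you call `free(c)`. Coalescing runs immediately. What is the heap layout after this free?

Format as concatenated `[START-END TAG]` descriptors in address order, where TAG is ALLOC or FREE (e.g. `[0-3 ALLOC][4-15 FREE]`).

Answer: [0-4 ALLOC][5-36 FREE]

Derivation:
Op 1: a = malloc(2) -> a = 0; heap: [0-1 ALLOC][2-36 FREE]
Op 2: free(a) -> (freed a); heap: [0-36 FREE]
Op 3: b = malloc(5) -> b = 0; heap: [0-4 ALLOC][5-36 FREE]
Op 4: c = malloc(9) -> c = 5; heap: [0-4 ALLOC][5-13 ALLOC][14-36 FREE]
free(c): c = 5 -> block [5-13 ALLOC]; mark free, coalesce with adjacent free neighbors -> [0-4 ALLOC][5-36 FREE]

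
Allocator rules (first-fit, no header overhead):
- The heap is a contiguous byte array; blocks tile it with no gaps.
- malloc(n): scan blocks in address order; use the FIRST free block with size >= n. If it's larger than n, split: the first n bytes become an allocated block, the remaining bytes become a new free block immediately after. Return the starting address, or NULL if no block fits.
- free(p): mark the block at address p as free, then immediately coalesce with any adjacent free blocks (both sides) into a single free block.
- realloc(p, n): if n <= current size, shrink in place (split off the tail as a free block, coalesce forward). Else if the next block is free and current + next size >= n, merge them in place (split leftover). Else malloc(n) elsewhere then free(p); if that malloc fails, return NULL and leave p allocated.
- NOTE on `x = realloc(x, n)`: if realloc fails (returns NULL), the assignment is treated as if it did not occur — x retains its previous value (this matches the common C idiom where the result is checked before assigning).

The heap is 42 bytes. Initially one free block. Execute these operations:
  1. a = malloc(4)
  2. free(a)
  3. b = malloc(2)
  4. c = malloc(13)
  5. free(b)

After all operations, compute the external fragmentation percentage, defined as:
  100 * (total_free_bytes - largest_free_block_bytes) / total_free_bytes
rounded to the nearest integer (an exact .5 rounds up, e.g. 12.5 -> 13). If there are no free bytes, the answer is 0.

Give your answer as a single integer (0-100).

Answer: 7

Derivation:
Op 1: a = malloc(4) -> a = 0; heap: [0-3 ALLOC][4-41 FREE]
Op 2: free(a) -> (freed a); heap: [0-41 FREE]
Op 3: b = malloc(2) -> b = 0; heap: [0-1 ALLOC][2-41 FREE]
Op 4: c = malloc(13) -> c = 2; heap: [0-1 ALLOC][2-14 ALLOC][15-41 FREE]
Op 5: free(b) -> (freed b); heap: [0-1 FREE][2-14 ALLOC][15-41 FREE]
Free blocks: [2 27] total_free=29 largest=27 -> 100*(29-27)/29 = 200/29 ≈ 6.897 -> rounds to 7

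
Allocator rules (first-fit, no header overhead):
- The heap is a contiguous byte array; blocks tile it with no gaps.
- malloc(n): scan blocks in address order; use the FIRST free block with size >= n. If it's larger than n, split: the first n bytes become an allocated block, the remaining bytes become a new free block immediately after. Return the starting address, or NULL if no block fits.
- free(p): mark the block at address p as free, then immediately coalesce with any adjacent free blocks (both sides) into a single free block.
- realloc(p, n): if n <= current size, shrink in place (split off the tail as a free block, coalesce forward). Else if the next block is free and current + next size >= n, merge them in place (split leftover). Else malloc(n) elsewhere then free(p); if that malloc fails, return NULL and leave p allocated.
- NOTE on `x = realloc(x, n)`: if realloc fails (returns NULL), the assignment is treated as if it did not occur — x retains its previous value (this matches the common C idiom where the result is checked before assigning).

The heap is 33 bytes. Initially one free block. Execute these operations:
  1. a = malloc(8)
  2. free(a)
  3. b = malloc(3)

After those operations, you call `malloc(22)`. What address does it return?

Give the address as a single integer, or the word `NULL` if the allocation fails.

Op 1: a = malloc(8) -> a = 0; heap: [0-7 ALLOC][8-32 FREE]
Op 2: free(a) -> (freed a); heap: [0-32 FREE]
Op 3: b = malloc(3) -> b = 0; heap: [0-2 ALLOC][3-32 FREE]
malloc(22): first-fit scan over [0-2 ALLOC][3-32 FREE] -> 3

Answer: 3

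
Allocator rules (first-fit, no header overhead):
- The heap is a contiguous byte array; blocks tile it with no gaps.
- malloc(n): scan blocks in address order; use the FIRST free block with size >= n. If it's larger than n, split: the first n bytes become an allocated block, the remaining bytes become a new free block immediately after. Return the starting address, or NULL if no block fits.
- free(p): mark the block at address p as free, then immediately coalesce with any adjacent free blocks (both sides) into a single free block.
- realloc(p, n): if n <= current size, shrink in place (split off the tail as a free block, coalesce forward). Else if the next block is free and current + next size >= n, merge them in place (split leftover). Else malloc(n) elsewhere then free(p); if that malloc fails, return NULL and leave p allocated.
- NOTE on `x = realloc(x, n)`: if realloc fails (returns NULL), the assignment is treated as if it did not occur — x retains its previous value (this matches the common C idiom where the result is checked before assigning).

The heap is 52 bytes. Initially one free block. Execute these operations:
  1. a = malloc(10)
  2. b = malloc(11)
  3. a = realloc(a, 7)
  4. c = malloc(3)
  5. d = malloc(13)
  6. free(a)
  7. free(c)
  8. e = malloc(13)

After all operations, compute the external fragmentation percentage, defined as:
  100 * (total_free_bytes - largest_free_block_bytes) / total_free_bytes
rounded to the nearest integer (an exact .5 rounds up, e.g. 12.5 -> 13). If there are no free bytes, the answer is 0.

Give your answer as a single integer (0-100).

Answer: 33

Derivation:
Op 1: a = malloc(10) -> a = 0; heap: [0-9 ALLOC][10-51 FREE]
Op 2: b = malloc(11) -> b = 10; heap: [0-9 ALLOC][10-20 ALLOC][21-51 FREE]
Op 3: a = realloc(a, 7) -> a = 0; heap: [0-6 ALLOC][7-9 FREE][10-20 ALLOC][21-51 FREE]
Op 4: c = malloc(3) -> c = 7; heap: [0-6 ALLOC][7-9 ALLOC][10-20 ALLOC][21-51 FREE]
Op 5: d = malloc(13) -> d = 21; heap: [0-6 ALLOC][7-9 ALLOC][10-20 ALLOC][21-33 ALLOC][34-51 FREE]
Op 6: free(a) -> (freed a); heap: [0-6 FREE][7-9 ALLOC][10-20 ALLOC][21-33 ALLOC][34-51 FREE]
Op 7: free(c) -> (freed c); heap: [0-9 FREE][10-20 ALLOC][21-33 ALLOC][34-51 FREE]
Op 8: e = malloc(13) -> e = 34; heap: [0-9 FREE][10-20 ALLOC][21-33 ALLOC][34-46 ALLOC][47-51 FREE]
Free blocks: [10 5] total_free=15 largest=10 -> 100*(15-10)/15 = 500/15 ≈ 33.333 -> rounds to 33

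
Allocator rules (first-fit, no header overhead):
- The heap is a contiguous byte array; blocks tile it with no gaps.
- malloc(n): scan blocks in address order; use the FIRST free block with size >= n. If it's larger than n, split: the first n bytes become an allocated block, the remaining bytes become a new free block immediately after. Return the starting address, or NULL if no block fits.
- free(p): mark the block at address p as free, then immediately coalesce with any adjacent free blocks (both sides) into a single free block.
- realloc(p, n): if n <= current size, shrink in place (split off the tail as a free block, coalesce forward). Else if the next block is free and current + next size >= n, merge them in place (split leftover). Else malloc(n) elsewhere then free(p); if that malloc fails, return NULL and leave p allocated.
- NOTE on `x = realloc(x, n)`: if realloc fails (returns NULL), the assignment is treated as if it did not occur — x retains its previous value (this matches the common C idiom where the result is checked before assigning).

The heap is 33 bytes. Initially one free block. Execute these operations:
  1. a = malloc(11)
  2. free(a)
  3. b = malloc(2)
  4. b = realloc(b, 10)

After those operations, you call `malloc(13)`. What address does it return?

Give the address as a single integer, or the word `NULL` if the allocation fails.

Answer: 10

Derivation:
Op 1: a = malloc(11) -> a = 0; heap: [0-10 ALLOC][11-32 FREE]
Op 2: free(a) -> (freed a); heap: [0-32 FREE]
Op 3: b = malloc(2) -> b = 0; heap: [0-1 ALLOC][2-32 FREE]
Op 4: b = realloc(b, 10) -> b = 0; heap: [0-9 ALLOC][10-32 FREE]
malloc(13): first-fit scan over [0-9 ALLOC][10-32 FREE] -> 10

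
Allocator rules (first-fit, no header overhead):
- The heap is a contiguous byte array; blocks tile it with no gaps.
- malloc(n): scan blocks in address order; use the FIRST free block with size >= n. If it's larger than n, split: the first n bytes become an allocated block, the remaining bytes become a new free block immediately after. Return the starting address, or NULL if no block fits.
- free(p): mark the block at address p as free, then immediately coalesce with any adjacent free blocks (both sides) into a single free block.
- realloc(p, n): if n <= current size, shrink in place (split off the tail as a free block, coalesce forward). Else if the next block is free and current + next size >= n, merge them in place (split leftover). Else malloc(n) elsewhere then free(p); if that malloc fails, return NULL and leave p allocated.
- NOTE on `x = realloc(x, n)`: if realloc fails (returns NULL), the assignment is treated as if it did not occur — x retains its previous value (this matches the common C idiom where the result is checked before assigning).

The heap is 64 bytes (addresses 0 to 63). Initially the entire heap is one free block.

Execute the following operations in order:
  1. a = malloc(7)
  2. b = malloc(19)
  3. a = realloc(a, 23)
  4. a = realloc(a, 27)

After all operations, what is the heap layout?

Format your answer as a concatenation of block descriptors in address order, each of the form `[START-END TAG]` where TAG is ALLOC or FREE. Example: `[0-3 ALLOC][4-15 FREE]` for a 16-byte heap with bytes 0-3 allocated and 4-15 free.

Op 1: a = malloc(7) -> a = 0; heap: [0-6 ALLOC][7-63 FREE]
Op 2: b = malloc(19) -> b = 7; heap: [0-6 ALLOC][7-25 ALLOC][26-63 FREE]
Op 3: a = realloc(a, 23) -> a = 26; heap: [0-6 FREE][7-25 ALLOC][26-48 ALLOC][49-63 FREE]
Op 4: a = realloc(a, 27) -> a = 26; heap: [0-6 FREE][7-25 ALLOC][26-52 ALLOC][53-63 FREE]

Answer: [0-6 FREE][7-25 ALLOC][26-52 ALLOC][53-63 FREE]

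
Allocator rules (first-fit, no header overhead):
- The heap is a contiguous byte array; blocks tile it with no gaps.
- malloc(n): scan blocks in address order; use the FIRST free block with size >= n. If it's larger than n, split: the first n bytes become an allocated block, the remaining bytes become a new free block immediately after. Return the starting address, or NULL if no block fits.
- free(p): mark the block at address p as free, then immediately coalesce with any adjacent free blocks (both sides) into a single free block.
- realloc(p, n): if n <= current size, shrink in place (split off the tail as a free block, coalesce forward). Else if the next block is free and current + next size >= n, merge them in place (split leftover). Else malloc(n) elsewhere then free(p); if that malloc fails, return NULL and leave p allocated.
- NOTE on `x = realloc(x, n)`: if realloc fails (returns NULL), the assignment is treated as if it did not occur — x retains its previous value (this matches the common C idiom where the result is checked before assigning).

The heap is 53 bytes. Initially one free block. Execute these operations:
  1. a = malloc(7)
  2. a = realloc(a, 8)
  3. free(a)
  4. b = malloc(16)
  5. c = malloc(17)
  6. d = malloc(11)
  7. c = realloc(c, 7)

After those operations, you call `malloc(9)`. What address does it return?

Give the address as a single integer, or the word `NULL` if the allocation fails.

Op 1: a = malloc(7) -> a = 0; heap: [0-6 ALLOC][7-52 FREE]
Op 2: a = realloc(a, 8) -> a = 0; heap: [0-7 ALLOC][8-52 FREE]
Op 3: free(a) -> (freed a); heap: [0-52 FREE]
Op 4: b = malloc(16) -> b = 0; heap: [0-15 ALLOC][16-52 FREE]
Op 5: c = malloc(17) -> c = 16; heap: [0-15 ALLOC][16-32 ALLOC][33-52 FREE]
Op 6: d = malloc(11) -> d = 33; heap: [0-15 ALLOC][16-32 ALLOC][33-43 ALLOC][44-52 FREE]
Op 7: c = realloc(c, 7) -> c = 16; heap: [0-15 ALLOC][16-22 ALLOC][23-32 FREE][33-43 ALLOC][44-52 FREE]
malloc(9): first-fit scan over [0-15 ALLOC][16-22 ALLOC][23-32 FREE][33-43 ALLOC][44-52 FREE] -> 23

Answer: 23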